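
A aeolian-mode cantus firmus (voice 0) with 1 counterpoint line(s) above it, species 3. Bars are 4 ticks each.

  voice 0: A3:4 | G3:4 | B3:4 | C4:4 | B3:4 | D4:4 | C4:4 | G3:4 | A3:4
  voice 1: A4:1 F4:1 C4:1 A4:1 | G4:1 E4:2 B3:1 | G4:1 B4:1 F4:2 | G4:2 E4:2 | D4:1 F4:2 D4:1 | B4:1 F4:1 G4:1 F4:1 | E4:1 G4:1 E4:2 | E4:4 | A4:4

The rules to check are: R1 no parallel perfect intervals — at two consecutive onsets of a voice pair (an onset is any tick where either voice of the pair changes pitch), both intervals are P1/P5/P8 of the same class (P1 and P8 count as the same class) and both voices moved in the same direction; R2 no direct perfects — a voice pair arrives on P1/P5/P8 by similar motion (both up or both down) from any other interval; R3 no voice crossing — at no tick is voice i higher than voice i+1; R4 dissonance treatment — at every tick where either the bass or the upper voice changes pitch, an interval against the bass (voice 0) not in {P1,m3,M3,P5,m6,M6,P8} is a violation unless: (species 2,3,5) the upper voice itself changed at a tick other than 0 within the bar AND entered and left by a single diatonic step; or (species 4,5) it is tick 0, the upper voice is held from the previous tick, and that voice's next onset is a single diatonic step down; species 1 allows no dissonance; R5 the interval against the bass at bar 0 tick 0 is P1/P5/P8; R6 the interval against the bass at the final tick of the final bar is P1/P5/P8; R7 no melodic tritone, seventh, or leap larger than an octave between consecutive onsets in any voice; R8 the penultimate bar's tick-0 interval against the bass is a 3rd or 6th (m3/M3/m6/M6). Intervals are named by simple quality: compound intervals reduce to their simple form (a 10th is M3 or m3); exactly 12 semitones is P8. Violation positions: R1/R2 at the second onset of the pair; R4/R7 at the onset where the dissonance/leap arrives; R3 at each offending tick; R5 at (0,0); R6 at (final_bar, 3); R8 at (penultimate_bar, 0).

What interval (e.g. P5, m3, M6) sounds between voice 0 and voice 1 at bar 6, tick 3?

M3

voice 0=C4 voice 1=E4 -> M3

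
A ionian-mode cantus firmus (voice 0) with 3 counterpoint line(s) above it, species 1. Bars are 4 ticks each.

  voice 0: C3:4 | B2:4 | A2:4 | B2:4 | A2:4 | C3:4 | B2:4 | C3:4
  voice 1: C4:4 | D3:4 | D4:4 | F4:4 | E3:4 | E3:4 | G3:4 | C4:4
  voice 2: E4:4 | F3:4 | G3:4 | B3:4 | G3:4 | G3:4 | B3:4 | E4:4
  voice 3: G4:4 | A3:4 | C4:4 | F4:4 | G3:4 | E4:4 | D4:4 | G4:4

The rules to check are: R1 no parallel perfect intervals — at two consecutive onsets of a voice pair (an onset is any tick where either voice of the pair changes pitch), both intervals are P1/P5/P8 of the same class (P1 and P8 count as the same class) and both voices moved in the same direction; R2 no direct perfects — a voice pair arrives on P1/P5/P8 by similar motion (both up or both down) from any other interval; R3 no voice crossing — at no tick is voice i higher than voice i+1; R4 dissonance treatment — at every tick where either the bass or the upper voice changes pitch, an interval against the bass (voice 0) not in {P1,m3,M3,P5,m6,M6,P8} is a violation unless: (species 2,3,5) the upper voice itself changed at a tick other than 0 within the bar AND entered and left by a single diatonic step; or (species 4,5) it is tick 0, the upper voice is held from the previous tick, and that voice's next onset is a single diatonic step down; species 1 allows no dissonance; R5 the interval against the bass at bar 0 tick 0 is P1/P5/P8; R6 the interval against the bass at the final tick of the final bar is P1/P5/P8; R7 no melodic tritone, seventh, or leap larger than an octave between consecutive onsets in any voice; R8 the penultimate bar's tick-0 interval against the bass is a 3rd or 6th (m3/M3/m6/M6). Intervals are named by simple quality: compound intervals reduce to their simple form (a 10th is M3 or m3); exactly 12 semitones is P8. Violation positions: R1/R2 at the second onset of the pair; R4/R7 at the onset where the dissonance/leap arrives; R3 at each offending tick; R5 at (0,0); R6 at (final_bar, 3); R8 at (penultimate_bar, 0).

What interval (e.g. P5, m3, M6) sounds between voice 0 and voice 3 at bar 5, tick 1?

voice 0=C3 voice 3=E4 -> M3

M3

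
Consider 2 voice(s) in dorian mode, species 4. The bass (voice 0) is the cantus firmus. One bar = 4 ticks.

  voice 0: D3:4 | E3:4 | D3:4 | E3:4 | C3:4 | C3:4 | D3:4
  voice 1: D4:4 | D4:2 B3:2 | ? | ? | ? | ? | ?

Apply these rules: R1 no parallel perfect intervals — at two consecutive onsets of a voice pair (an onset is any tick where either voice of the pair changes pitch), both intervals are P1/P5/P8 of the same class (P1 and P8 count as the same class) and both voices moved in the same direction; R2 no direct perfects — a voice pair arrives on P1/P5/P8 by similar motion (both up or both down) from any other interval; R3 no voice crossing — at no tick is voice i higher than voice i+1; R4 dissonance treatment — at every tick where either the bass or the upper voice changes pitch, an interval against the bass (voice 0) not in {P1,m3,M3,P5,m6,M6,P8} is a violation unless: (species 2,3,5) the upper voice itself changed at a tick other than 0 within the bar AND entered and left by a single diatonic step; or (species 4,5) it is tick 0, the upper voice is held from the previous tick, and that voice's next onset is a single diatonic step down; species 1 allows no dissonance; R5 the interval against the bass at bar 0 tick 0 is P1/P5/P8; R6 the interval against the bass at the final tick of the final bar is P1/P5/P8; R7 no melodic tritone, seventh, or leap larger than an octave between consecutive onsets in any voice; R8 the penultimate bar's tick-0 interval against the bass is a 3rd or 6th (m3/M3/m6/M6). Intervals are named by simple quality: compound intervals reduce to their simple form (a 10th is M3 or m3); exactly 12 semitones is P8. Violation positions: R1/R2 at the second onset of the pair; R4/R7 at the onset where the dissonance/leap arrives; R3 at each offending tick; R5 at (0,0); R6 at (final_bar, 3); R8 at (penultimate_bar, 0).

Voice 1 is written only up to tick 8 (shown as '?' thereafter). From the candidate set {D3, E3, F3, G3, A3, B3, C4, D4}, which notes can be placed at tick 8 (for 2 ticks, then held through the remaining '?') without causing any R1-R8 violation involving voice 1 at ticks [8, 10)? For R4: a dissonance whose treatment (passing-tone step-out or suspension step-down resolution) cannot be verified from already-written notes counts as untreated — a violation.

{B3, D4}

D3: violates R2
E3: violates R4
F3: violates R7
G3: violates R4
A3: violates R1
B3: legal
C4: violates R4
D4: legal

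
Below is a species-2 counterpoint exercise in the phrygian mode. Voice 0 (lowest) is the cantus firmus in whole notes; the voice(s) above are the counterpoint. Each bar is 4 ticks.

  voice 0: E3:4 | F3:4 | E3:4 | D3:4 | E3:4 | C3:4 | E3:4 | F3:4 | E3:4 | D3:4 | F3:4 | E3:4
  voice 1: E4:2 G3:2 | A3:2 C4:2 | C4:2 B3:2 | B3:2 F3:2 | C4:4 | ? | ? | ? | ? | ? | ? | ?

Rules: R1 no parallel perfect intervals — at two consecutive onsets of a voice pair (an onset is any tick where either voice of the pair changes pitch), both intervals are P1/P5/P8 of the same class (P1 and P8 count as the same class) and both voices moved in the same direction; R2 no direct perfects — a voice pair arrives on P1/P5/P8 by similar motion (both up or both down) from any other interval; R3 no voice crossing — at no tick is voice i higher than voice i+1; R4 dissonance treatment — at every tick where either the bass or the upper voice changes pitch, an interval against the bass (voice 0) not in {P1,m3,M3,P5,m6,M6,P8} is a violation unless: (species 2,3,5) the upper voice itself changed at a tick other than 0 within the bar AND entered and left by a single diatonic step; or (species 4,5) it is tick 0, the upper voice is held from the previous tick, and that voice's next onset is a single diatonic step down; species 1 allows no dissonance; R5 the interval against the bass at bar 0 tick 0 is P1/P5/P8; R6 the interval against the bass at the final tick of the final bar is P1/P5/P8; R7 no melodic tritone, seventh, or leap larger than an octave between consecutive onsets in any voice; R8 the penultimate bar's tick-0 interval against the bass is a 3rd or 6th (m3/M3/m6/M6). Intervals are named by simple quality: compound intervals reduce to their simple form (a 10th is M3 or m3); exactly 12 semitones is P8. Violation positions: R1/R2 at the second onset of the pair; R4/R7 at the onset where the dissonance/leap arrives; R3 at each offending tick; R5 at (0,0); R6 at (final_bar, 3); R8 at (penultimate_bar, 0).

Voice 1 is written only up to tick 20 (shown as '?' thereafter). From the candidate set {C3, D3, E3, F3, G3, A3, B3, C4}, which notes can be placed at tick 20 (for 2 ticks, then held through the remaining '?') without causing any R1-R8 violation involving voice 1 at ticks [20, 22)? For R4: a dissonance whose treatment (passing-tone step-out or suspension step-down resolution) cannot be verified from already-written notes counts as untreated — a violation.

C3: violates R2
D3: violates R4,R7
E3: legal
F3: violates R4
G3: violates R2
A3: legal
B3: violates R4
C4: legal

{A3, C4, E3}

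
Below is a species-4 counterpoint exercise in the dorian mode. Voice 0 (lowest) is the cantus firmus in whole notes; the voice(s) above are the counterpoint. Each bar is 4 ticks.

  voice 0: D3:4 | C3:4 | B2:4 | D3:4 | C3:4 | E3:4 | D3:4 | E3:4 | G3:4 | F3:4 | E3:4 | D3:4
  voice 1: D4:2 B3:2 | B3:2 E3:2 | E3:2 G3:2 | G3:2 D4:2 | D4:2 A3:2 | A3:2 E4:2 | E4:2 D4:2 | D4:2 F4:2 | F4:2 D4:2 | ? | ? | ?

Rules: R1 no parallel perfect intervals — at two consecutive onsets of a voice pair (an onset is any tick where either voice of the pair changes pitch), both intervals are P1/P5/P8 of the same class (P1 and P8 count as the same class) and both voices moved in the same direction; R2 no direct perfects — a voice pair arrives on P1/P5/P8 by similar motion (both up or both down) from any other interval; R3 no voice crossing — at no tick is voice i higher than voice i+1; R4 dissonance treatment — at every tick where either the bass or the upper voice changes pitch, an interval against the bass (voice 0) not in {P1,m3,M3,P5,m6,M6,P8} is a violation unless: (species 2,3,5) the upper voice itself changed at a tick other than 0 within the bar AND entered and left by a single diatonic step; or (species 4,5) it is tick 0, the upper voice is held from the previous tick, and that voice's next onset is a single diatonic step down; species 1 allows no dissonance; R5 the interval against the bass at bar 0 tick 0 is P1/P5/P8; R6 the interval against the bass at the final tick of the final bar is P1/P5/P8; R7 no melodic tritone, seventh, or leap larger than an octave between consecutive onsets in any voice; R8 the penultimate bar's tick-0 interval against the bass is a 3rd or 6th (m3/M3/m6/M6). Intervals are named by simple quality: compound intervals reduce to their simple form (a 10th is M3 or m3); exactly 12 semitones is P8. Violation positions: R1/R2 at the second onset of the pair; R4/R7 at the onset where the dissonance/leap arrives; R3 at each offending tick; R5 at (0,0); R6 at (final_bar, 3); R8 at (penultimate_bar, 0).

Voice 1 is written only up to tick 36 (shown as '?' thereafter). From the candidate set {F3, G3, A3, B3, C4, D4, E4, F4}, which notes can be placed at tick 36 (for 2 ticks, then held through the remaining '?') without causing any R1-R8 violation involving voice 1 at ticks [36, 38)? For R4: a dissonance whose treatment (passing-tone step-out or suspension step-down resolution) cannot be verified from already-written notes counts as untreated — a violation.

{A3, D4, F4}

F3: violates R2
G3: violates R4
A3: legal
B3: violates R4
C4: violates R1
D4: legal
E4: violates R4
F4: legal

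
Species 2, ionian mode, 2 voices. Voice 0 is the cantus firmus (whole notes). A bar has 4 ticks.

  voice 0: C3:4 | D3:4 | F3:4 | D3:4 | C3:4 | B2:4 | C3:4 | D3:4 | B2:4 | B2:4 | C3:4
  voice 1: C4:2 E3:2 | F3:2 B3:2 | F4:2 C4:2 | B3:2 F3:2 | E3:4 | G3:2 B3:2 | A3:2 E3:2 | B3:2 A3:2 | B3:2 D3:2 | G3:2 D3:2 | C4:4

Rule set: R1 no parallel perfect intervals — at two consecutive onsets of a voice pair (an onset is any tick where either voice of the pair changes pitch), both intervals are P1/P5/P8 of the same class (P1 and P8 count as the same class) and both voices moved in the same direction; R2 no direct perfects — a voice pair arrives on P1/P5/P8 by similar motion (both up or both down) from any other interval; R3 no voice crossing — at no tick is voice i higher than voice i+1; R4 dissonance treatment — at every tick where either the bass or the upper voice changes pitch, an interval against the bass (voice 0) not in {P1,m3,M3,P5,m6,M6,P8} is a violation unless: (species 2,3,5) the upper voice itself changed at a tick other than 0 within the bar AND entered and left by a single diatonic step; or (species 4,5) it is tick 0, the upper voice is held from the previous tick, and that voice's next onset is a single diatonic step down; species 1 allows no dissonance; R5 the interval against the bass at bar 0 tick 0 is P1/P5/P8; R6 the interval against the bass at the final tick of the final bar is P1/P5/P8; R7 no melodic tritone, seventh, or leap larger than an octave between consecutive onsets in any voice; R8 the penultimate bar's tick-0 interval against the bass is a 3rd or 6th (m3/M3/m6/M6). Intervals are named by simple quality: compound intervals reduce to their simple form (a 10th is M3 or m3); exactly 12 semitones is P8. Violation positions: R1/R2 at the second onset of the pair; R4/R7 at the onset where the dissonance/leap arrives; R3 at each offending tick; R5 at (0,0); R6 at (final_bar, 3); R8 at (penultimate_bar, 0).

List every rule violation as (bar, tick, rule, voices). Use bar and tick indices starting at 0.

bar 0: v0=C3 v1=C4 downbeat P8
bar 1: v0=D3 v1=F3 downbeat m3
bar 2: v0=F3 v1=F4 downbeat P8
bar 3: v0=D3 v1=B3 downbeat M6
bar 4: v0=C3 v1=E3 downbeat M3
bar 5: v0=B2 v1=G3 downbeat m6
bar 6: v0=C3 v1=A3 downbeat M6
bar 7: v0=D3 v1=B3 downbeat M6
bar 8: v0=B2 v1=B3 downbeat P8
bar 9: v0=B2 v1=G3 downbeat m6
bar 10: v0=C3 v1=C4 downbeat P8
  -> R7 @ bar 1 tick 2 v(1,): F3->B3 leap 6st
  -> R2 @ bar 2 tick 0 v(0, 1): D3/B3 M6 -> F3/F4 P8 similar
  -> R7 @ bar 2 tick 0 v(1,): B3->F4 leap 6st
  -> R7 @ bar 3 tick 2 v(1,): B3->F3 leap 6st
  -> R2 @ bar 10 tick 0 v(0, 1): B2/D3 m3 -> C3/C4 P8 similar
  -> R7 @ bar 10 tick 0 v(1,): D3->C4 leap 10st

(1, 2, R7, (1,))
(2, 0, R2, (0, 1))
(2, 0, R7, (1,))
(3, 2, R7, (1,))
(10, 0, R2, (0, 1))
(10, 0, R7, (1,))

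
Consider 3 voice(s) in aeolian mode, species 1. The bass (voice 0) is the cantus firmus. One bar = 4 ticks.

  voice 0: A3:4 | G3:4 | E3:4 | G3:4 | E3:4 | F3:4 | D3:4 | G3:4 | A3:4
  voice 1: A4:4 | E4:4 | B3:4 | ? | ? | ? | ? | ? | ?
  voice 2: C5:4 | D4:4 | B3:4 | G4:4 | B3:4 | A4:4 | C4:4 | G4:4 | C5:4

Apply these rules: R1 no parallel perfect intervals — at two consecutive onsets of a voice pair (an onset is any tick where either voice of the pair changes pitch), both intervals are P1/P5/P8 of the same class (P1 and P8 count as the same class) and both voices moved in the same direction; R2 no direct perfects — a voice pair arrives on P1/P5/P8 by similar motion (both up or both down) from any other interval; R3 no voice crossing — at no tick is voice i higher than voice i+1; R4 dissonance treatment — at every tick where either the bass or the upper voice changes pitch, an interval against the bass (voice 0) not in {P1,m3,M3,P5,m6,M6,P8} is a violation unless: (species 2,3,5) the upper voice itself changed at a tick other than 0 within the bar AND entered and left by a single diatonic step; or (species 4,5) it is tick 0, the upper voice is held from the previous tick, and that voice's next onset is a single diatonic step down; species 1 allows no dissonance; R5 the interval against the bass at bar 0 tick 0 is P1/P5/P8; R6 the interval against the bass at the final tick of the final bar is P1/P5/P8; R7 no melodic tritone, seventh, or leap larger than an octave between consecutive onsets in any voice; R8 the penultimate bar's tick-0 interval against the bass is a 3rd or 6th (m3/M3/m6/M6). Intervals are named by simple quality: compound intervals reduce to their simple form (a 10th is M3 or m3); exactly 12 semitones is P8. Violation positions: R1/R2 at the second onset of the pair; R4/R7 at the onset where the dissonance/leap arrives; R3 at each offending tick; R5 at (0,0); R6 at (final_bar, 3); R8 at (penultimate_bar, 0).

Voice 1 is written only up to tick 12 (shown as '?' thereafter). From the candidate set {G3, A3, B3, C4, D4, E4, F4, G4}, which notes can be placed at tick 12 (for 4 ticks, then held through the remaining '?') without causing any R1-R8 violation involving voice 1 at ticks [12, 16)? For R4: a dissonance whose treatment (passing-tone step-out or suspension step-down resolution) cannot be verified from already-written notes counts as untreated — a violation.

{B3, E4, G3}

G3: legal
A3: violates R4
B3: legal
C4: violates R2,R4
D4: violates R1
E4: legal
F4: violates R4,R7
G4: violates R1,R2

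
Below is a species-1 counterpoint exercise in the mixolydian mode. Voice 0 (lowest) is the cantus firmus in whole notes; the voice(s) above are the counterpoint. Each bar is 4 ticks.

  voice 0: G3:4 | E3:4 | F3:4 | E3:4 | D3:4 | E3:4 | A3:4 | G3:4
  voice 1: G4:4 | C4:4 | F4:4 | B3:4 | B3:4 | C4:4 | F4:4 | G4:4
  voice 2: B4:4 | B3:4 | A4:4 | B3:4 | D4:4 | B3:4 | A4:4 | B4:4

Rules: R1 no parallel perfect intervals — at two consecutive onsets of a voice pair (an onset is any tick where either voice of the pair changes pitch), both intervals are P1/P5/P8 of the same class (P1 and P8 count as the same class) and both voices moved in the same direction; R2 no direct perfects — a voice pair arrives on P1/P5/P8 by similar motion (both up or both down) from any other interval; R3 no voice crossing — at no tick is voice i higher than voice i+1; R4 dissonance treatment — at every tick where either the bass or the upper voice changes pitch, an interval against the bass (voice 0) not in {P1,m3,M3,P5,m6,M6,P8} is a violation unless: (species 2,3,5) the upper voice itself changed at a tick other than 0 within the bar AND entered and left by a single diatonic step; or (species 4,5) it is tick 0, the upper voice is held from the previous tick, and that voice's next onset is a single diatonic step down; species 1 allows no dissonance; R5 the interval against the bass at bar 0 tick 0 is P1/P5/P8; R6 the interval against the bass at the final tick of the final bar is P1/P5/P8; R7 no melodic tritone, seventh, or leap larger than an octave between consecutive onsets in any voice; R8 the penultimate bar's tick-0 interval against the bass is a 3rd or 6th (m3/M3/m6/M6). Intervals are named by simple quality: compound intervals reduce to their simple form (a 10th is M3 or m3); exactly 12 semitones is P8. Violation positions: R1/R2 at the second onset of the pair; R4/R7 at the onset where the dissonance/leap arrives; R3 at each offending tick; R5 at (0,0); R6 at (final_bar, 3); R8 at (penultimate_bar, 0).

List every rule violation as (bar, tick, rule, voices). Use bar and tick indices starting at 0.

(0, 0, R5, (0, 2))
(1, 0, R2, (0, 2))
(1, 0, R3, (1, 2))
(1, 1, R3, (1, 2))
(1, 2, R3, (1, 2))
(1, 3, R3, (1, 2))
(2, 0, R2, (0, 1))
(2, 0, R7, (2,))
(3, 0, R2, (0, 1))
(3, 0, R2, (0, 2))
(3, 0, R2, (1, 2))
(3, 0, R7, (1,))
(3, 0, R7, (2,))
(5, 0, R3, (1, 2))
(5, 1, R3, (1, 2))
(5, 2, R3, (1, 2))
(5, 3, R3, (1, 2))
(6, 0, R2, (0, 2))
(6, 0, R7, (2,))
(6, 0, R8, (0, 2))
(7, 3, R6, (0, 2))

bar 0: v0=G3 v1=G4 v2=B4 downbeat M3
bar 1: v0=E3 v1=C4 v2=B3 downbeat P5
bar 2: v0=F3 v1=F4 v2=A4 downbeat M3
bar 3: v0=E3 v1=B3 v2=B3 downbeat P5
bar 4: v0=D3 v1=B3 v2=D4 downbeat P8
bar 5: v0=E3 v1=C4 v2=B3 downbeat P5
bar 6: v0=A3 v1=F4 v2=A4 downbeat P8
bar 7: v0=G3 v1=G4 v2=B4 downbeat M3
  -> R5 @ bar 0 tick 0 v(0, 2): opens on M3
  -> R2 @ bar 1 tick 0 v(0, 2): G3/B4 M3 -> E3/B3 P5 similar
  -> R3 @ bar 1 tick 0 v(1, 2): C4 above B3
  -> R3 @ bar 1 tick 1 v(1, 2): C4 above B3
  -> R3 @ bar 1 tick 2 v(1, 2): C4 above B3
  -> R3 @ bar 1 tick 3 v(1, 2): C4 above B3
  -> R2 @ bar 2 tick 0 v(0, 1): E3/C4 m6 -> F3/F4 P8 similar
  -> R7 @ bar 2 tick 0 v(2,): B3->A4 leap 10st
  -> R2 @ bar 3 tick 0 v(0, 1): F3/F4 P8 -> E3/B3 P5 similar
  -> R2 @ bar 3 tick 0 v(0, 2): F3/A4 M3 -> E3/B3 P5 similar
  -> R2 @ bar 3 tick 0 v(1, 2): F4/A4 M3 -> B3/B3 P1 similar
  -> R7 @ bar 3 tick 0 v(1,): F4->B3 leap 6st
  -> R7 @ bar 3 tick 0 v(2,): A4->B3 leap 10st
  -> R3 @ bar 5 tick 0 v(1, 2): C4 above B3
  -> R3 @ bar 5 tick 1 v(1, 2): C4 above B3
  -> R3 @ bar 5 tick 2 v(1, 2): C4 above B3
  -> R3 @ bar 5 tick 3 v(1, 2): C4 above B3
  -> R2 @ bar 6 tick 0 v(0, 2): E3/B3 P5 -> A3/A4 P8 similar
  -> R7 @ bar 6 tick 0 v(2,): B3->A4 leap 10st
  -> R8 @ bar 6 tick 0 v(0, 2): penult P8 not 3rd/6th
  -> R6 @ bar 7 tick 3 v(0, 2): closes on M3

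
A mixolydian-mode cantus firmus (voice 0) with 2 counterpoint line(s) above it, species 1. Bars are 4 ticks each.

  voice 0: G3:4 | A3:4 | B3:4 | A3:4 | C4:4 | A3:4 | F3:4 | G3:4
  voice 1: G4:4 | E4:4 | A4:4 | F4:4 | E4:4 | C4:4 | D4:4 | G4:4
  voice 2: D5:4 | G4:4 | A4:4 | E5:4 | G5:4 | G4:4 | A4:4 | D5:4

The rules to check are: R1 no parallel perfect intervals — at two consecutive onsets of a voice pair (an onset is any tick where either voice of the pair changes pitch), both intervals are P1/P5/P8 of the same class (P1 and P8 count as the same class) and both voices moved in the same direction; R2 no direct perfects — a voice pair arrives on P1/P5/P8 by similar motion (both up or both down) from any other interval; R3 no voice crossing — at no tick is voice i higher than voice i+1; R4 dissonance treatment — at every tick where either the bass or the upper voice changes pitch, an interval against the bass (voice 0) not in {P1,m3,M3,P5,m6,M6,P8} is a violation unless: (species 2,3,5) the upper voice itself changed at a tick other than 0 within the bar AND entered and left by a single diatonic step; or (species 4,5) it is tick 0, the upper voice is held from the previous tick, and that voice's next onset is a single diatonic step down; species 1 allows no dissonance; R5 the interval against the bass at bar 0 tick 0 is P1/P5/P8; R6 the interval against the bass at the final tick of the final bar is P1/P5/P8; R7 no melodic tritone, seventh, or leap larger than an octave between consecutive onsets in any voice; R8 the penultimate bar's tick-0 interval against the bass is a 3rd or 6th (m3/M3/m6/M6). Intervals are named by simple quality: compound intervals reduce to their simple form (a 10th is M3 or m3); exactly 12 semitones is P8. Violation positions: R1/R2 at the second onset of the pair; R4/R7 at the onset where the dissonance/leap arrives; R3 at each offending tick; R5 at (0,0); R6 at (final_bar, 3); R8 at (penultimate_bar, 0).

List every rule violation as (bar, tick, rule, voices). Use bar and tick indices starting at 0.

(1, 0, R4, (0, 2))
(2, 0, R2, (1, 2))
(2, 0, R4, (0, 1))
(2, 0, R4, (0, 2))
(4, 0, R1, (0, 2))
(5, 0, R2, (1, 2))
(5, 0, R4, (0, 2))
(6, 0, R1, (1, 2))
(7, 0, R1, (1, 2))
(7, 0, R2, (0, 1))
(7, 0, R2, (0, 2))

bar 0: v0=G3 v1=G4 v2=D5 downbeat P5
bar 1: v0=A3 v1=E4 v2=G4 downbeat m7
bar 2: v0=B3 v1=A4 v2=A4 downbeat m7
bar 3: v0=A3 v1=F4 v2=E5 downbeat P5
bar 4: v0=C4 v1=E4 v2=G5 downbeat P5
bar 5: v0=A3 v1=C4 v2=G4 downbeat m7
bar 6: v0=F3 v1=D4 v2=A4 downbeat M3
bar 7: v0=G3 v1=G4 v2=D5 downbeat P5
  -> R4 @ bar 1 tick 0 v(0, 2): A3/G4 m7 untreated
  -> R2 @ bar 2 tick 0 v(1, 2): E4/G4 m3 -> A4/A4 P1 similar
  -> R4 @ bar 2 tick 0 v(0, 1): B3/A4 m7 untreated
  -> R4 @ bar 2 tick 0 v(0, 2): B3/A4 m7 untreated
  -> R1 @ bar 4 tick 0 v(0, 2): A3/E5 P5 -> C4/G5 P5 similar
  -> R2 @ bar 5 tick 0 v(1, 2): E4/G5 m3 -> C4/G4 P5 similar
  -> R4 @ bar 5 tick 0 v(0, 2): A3/G4 m7 untreated
  -> R1 @ bar 6 tick 0 v(1, 2): C4/G4 P5 -> D4/A4 P5 similar
  -> R1 @ bar 7 tick 0 v(1, 2): D4/A4 P5 -> G4/D5 P5 similar
  -> R2 @ bar 7 tick 0 v(0, 1): F3/D4 M6 -> G3/G4 P8 similar
  -> R2 @ bar 7 tick 0 v(0, 2): F3/A4 M3 -> G3/D5 P5 similar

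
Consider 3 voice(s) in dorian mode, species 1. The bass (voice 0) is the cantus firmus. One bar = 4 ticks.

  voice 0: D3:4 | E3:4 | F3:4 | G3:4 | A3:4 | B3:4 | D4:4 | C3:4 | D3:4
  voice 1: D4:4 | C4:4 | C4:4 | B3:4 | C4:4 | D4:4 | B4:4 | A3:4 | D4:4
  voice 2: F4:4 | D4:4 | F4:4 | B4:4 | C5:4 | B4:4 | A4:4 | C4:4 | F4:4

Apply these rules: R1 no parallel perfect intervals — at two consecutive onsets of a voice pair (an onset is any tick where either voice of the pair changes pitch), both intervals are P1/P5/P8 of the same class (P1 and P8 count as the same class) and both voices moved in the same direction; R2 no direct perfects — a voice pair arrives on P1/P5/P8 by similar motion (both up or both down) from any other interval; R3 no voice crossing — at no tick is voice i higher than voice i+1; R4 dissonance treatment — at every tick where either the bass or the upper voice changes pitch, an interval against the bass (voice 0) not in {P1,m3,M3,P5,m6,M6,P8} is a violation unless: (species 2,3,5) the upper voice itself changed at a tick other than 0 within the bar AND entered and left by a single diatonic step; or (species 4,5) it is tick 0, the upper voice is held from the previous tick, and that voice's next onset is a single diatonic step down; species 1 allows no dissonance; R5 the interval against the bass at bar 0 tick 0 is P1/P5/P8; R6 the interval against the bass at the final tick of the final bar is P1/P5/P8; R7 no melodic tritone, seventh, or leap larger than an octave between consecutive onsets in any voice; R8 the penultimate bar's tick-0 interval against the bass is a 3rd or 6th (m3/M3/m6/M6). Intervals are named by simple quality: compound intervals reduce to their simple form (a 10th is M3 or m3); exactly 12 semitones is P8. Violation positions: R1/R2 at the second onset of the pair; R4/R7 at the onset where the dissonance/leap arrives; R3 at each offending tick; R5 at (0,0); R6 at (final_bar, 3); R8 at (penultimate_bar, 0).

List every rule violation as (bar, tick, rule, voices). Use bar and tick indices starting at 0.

(0, 0, R5, (0, 2))
(1, 0, R4, (0, 2))
(2, 0, R2, (0, 2))
(3, 0, R7, (2,))
(4, 0, R1, (1, 2))
(6, 0, R3, (1, 2))
(6, 1, R3, (1, 2))
(6, 2, R3, (1, 2))
(6, 3, R3, (1, 2))
(7, 0, R2, (0, 2))
(7, 0, R7, (0,))
(7, 0, R7, (1,))
(7, 0, R8, (0, 2))
(8, 0, R2, (0, 1))
(8, 3, R6, (0, 2))

bar 0: v0=D3 v1=D4 v2=F4 downbeat m3
bar 1: v0=E3 v1=C4 v2=D4 downbeat m7
bar 2: v0=F3 v1=C4 v2=F4 downbeat P8
bar 3: v0=G3 v1=B3 v2=B4 downbeat M3
bar 4: v0=A3 v1=C4 v2=C5 downbeat m3
bar 5: v0=B3 v1=D4 v2=B4 downbeat P8
bar 6: v0=D4 v1=B4 v2=A4 downbeat P5
bar 7: v0=C3 v1=A3 v2=C4 downbeat P8
bar 8: v0=D3 v1=D4 v2=F4 downbeat m3
  -> R5 @ bar 0 tick 0 v(0, 2): opens on m3
  -> R4 @ bar 1 tick 0 v(0, 2): E3/D4 m7 untreated
  -> R2 @ bar 2 tick 0 v(0, 2): E3/D4 m7 -> F3/F4 P8 similar
  -> R7 @ bar 3 tick 0 v(2,): F4->B4 leap 6st
  -> R1 @ bar 4 tick 0 v(1, 2): B3/B4 P8 -> C4/C5 P8 similar
  -> R3 @ bar 6 tick 0 v(1, 2): B4 above A4
  -> R3 @ bar 6 tick 1 v(1, 2): B4 above A4
  -> R3 @ bar 6 tick 2 v(1, 2): B4 above A4
  -> R3 @ bar 6 tick 3 v(1, 2): B4 above A4
  -> R2 @ bar 7 tick 0 v(0, 2): D4/A4 P5 -> C3/C4 P8 similar
  -> R7 @ bar 7 tick 0 v(0,): D4->C3 leap 14st
  -> R7 @ bar 7 tick 0 v(1,): B4->A3 leap 14st
  -> R8 @ bar 7 tick 0 v(0, 2): penult P8 not 3rd/6th
  -> R2 @ bar 8 tick 0 v(0, 1): C3/A3 M6 -> D3/D4 P8 similar
  -> R6 @ bar 8 tick 3 v(0, 2): closes on m3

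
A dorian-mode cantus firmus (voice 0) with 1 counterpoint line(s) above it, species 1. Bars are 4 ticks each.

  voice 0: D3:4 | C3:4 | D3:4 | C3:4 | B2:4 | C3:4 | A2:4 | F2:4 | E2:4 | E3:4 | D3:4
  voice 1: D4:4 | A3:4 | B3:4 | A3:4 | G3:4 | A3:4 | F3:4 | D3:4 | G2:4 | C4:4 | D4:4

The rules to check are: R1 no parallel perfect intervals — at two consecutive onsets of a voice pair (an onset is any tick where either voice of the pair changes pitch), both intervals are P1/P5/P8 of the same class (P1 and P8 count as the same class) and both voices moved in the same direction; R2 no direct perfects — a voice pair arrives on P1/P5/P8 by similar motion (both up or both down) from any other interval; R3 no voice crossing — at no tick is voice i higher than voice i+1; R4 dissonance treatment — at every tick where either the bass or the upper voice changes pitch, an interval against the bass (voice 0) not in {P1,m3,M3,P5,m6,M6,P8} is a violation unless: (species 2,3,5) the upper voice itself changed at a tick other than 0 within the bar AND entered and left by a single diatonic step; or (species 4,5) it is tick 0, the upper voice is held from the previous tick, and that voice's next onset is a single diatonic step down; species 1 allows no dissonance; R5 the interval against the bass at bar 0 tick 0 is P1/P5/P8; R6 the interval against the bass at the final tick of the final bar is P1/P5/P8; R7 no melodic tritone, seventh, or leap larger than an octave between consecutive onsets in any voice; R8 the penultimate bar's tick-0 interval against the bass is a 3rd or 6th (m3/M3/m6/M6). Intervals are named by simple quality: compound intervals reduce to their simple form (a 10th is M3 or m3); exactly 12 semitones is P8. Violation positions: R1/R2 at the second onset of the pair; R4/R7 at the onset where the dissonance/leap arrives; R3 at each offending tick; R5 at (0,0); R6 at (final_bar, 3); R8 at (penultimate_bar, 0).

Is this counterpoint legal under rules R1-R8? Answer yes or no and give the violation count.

bar 0: v0=D3 v1=D4 (P8)
bar 1: v0=C3 v1=A3 (M6)
bar 2: v0=D3 v1=B3 (M6)
bar 3: v0=C3 v1=A3 (M6)
bar 4: v0=B2 v1=G3 (m6)
bar 5: v0=C3 v1=A3 (M6)
bar 6: v0=A2 v1=F3 (m6)
bar 7: v0=F2 v1=D3 (M6)
bar 8: v0=E2 v1=G2 (m3)
bar 9: v0=E3 v1=C4 (m6)
bar 10: v0=D3 v1=D4 (P8)
  R7 @ bar9.0: G2->C4 leap 17st

No (1 violations)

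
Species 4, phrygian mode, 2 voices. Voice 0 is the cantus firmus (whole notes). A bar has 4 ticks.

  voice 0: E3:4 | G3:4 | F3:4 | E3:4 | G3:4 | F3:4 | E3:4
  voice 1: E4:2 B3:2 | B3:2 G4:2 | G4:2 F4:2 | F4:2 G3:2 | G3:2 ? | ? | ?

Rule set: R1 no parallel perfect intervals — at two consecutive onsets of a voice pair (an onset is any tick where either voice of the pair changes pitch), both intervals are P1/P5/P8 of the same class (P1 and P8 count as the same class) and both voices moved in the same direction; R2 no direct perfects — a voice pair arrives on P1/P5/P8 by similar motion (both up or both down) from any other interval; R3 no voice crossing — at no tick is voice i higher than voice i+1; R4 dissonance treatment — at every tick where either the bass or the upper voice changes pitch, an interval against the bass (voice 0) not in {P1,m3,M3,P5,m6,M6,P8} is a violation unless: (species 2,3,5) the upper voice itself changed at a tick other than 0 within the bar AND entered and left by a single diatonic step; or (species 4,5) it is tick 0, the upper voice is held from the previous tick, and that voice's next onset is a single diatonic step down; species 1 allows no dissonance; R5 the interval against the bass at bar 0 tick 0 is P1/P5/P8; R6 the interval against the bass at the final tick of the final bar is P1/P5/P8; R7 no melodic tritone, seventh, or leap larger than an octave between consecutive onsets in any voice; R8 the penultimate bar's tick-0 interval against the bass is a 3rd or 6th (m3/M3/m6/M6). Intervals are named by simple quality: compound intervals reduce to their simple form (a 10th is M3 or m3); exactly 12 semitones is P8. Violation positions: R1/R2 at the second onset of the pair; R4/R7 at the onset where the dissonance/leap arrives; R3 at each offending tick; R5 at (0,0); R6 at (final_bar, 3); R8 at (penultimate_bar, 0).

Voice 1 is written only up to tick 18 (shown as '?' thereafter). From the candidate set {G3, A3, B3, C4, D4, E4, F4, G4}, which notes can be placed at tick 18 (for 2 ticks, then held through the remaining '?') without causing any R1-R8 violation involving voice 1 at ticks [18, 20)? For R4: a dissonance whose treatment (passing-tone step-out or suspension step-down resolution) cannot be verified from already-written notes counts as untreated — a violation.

G3: legal
A3: violates R4
B3: legal
C4: violates R4
D4: legal
E4: legal
F4: violates R4,R7
G4: legal

{B3, D4, E4, G3, G4}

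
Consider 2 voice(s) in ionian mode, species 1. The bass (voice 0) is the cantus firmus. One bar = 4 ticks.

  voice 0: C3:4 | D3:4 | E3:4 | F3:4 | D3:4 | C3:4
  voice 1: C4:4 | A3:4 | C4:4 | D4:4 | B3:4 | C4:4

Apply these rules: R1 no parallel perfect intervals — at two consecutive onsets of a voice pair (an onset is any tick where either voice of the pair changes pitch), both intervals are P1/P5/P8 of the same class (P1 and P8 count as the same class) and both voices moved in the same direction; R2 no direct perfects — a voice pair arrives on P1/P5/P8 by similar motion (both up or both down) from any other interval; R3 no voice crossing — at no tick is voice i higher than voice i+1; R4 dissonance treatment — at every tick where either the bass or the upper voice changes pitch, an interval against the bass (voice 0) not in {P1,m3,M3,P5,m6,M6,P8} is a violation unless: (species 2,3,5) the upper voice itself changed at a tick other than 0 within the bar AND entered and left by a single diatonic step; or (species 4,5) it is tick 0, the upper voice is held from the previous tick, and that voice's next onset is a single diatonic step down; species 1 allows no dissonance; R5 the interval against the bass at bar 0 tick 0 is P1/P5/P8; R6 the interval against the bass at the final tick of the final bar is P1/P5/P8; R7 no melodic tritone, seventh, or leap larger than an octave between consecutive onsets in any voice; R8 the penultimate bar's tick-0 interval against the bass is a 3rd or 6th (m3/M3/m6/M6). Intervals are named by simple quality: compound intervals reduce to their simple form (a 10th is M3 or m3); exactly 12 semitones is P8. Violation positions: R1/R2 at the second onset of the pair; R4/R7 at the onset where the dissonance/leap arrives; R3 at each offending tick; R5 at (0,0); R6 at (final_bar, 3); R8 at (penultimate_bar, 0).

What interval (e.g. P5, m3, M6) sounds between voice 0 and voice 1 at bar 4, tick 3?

voice 0=D3 voice 1=B3 -> M6

M6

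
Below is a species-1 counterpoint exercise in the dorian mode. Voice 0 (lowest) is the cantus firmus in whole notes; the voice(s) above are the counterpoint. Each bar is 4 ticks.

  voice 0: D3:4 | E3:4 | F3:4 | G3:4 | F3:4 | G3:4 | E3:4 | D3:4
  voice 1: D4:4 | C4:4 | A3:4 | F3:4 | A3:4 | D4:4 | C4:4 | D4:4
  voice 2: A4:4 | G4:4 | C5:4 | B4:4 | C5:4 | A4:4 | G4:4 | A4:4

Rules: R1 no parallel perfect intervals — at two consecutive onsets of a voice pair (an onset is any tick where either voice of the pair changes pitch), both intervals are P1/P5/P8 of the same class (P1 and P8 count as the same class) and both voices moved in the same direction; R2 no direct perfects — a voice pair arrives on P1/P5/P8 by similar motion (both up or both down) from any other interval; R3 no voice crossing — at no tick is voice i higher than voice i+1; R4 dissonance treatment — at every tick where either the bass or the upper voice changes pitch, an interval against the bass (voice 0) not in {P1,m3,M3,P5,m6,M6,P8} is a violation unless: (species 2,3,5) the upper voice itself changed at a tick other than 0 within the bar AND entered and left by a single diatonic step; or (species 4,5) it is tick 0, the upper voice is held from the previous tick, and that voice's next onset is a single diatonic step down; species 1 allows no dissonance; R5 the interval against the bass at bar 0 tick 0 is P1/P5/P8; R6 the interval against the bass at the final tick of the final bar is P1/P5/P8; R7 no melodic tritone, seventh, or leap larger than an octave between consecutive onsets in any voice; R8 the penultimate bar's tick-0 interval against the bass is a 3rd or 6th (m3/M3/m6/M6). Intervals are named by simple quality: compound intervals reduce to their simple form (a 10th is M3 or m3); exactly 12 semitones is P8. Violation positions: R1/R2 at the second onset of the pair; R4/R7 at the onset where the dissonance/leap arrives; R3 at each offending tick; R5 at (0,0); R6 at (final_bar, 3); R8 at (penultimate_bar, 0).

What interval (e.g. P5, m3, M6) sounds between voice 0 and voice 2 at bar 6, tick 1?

m3

voice 0=E3 voice 2=G4 -> m3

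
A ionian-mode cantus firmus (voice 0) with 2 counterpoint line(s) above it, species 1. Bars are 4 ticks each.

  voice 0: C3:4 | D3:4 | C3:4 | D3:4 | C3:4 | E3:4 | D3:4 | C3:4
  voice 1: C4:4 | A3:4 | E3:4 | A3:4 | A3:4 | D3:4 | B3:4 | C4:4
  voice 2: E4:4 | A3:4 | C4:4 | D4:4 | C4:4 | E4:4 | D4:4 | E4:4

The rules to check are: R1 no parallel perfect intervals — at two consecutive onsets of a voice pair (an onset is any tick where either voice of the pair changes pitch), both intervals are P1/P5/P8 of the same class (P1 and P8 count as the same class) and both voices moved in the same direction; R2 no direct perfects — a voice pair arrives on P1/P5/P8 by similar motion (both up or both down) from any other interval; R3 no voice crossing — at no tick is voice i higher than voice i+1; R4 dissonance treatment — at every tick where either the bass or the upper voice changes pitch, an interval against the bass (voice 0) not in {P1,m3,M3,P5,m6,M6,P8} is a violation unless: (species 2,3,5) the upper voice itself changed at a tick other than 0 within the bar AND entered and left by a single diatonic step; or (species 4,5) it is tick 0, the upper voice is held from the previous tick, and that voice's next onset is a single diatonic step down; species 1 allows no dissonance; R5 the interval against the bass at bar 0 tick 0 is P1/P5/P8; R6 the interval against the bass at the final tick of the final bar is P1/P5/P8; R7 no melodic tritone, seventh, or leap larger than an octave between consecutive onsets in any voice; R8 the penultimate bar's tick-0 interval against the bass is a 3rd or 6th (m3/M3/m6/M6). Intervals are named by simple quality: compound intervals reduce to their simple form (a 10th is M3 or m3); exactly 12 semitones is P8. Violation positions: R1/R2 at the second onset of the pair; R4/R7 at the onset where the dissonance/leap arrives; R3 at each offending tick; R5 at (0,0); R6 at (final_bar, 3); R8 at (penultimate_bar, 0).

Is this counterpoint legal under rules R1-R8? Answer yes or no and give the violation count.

bar 0: v0=C3 v1=C4 v2=E4 (M3)
bar 1: v0=D3 v1=A3 v2=A3 (P5)
bar 2: v0=C3 v1=E3 v2=C4 (P8)
bar 3: v0=D3 v1=A3 v2=D4 (P8)
bar 4: v0=C3 v1=A3 v2=C4 (P8)
bar 5: v0=E3 v1=D3 v2=E4 (P8)
bar 6: v0=D3 v1=B3 v2=D4 (P8)
bar 7: v0=C3 v1=C4 v2=E4 (M3)
  R5 @ bar0.0: opens on M3
  R2 @ bar1.0: C4/E4 M3 -> A3/A3 P1 similar
  R1 @ bar3.0: C3/C4 P8 -> D3/D4 P8 similar
  R2 @ bar3.0: C3/E3 M3 -> D3/A3 P5 similar
  R1 @ bar4.0: D3/D4 P8 -> C3/C4 P8 similar
  R1 @ bar5.0: C3/C4 P8 -> E3/E4 P8 similar
  R3 @ bar5.0: E3 above D3
  R4 @ bar5.0: E3/D3 M2 untreated
  R3 @ bar5.1: E3 above D3
  R3 @ bar5.2: E3 above D3
  R3 @ bar5.3: E3 above D3
  R1 @ bar6.0: E3/E4 P8 -> D3/D4 P8 similar
  R8 @ bar6.0: penult P8 not 3rd/6th
  R6 @ bar7.3: closes on M3

No (14 violations)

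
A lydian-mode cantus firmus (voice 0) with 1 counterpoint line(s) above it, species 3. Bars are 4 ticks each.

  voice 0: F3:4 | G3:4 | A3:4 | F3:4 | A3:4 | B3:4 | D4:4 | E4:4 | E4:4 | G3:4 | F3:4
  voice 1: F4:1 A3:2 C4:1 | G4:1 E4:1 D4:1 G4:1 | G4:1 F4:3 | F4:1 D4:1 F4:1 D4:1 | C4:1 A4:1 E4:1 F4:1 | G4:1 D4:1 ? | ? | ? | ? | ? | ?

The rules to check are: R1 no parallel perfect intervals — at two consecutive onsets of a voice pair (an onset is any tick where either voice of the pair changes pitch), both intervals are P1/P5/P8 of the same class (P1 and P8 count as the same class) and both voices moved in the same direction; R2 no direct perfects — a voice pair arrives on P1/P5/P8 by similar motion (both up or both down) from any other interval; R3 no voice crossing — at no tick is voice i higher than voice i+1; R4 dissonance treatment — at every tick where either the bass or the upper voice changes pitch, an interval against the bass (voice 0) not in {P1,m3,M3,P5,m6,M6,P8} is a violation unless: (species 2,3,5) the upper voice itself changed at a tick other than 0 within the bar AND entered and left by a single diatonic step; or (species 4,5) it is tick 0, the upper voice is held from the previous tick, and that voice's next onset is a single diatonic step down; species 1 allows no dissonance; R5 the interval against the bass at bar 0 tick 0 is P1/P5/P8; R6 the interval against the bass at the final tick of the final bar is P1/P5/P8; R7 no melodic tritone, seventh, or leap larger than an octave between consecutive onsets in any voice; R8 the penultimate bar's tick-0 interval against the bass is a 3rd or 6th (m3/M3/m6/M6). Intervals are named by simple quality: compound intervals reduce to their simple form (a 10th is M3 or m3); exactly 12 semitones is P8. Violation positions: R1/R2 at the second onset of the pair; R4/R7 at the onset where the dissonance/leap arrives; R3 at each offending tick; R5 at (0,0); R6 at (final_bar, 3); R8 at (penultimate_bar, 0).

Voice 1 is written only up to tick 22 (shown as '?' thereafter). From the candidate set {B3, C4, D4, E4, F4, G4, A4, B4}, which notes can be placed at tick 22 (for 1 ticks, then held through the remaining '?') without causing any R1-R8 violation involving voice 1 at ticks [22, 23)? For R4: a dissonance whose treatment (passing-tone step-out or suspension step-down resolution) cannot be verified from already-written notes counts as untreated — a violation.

{B3, B4, D4, G4}

B3: legal
C4: violates R4
D4: legal
E4: violates R4
F4: violates R4
G4: legal
A4: violates R4
B4: legal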